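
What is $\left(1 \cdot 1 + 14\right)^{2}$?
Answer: $225$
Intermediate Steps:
$\left(1 \cdot 1 + 14\right)^{2} = \left(1 + 14\right)^{2} = 15^{2} = 225$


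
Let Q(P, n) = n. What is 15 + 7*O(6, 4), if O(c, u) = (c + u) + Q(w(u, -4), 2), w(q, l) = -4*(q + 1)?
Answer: 99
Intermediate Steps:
w(q, l) = -4 - 4*q (w(q, l) = -4*(1 + q) = -4 - 4*q)
O(c, u) = 2 + c + u (O(c, u) = (c + u) + 2 = 2 + c + u)
15 + 7*O(6, 4) = 15 + 7*(2 + 6 + 4) = 15 + 7*12 = 15 + 84 = 99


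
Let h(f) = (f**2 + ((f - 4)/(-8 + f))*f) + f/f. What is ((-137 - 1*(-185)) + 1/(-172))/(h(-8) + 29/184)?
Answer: 75946/93611 ≈ 0.81129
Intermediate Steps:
h(f) = 1 + f**2 + f*(-4 + f)/(-8 + f) (h(f) = (f**2 + ((-4 + f)/(-8 + f))*f) + 1 = (f**2 + f*(-4 + f)/(-8 + f)) + 1 = 1 + f**2 + f*(-4 + f)/(-8 + f))
((-137 - 1*(-185)) + 1/(-172))/(h(-8) + 29/184) = ((-137 - 1*(-185)) + 1/(-172))/((-8 + (-8)**3 - 7*(-8)**2 - 3*(-8))/(-8 - 8) + 29/184) = ((-137 + 185) - 1/172)/((-8 - 512 - 7*64 + 24)/(-16) + 29*(1/184)) = (48 - 1/172)/(-(-8 - 512 - 448 + 24)/16 + 29/184) = 8255/(172*(-1/16*(-944) + 29/184)) = 8255/(172*(59 + 29/184)) = 8255/(172*(10885/184)) = (8255/172)*(184/10885) = 75946/93611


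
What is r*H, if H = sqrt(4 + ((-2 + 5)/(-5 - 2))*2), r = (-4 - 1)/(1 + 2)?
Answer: -5*sqrt(154)/21 ≈ -2.9547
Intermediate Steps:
r = -5/3 ≈ -1.6667
H = sqrt(154)/7 (H = sqrt(4 + (3/(-7))*2) = sqrt(4 + (3*(-1/7))*2) = sqrt(4 - 3/7*2) = sqrt(4 - 6/7) = sqrt(22/7) = sqrt(154)/7 ≈ 1.7728)
r*H = -5*sqrt(154)/21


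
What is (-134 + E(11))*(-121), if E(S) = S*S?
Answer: 1573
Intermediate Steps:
E(S) = S²
(-134 + E(11))*(-121) = (-134 + 11²)*(-121) = (-134 + 121)*(-121) = -13*(-121) = 1573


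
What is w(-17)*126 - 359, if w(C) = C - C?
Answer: -359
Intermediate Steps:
w(C) = 0
w(-17)*126 - 359 = 0*126 - 359 = 0 - 359 = -359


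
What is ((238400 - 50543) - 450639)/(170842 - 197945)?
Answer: 262782/27103 ≈ 9.6957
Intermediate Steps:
((238400 - 50543) - 450639)/(170842 - 197945) = (187857 - 450639)/(-27103) = -262782*(-1/27103) = 262782/27103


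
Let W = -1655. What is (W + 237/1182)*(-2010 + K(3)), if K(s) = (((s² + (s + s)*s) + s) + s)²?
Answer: 600483711/394 ≈ 1.5241e+6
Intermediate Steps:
K(s) = (2*s + 3*s²)² (K(s) = (((s² + (2*s)*s) + s) + s)² = (((s² + 2*s²) + s) + s)² = ((3*s² + s) + s)² = ((s + 3*s²) + s)² = (2*s + 3*s²)²)
(W + 237/1182)*(-2010 + K(3)) = (-1655 + 237/1182)*(-2010 + 3²*(2 + 3*3)²) = (-1655 + 237*(1/1182))*(-2010 + 9*(2 + 9)²) = (-1655 + 79/394)*(-2010 + 9*11²) = -651991*(-2010 + 9*121)/394 = -651991*(-2010 + 1089)/394 = -651991/394*(-921) = 600483711/394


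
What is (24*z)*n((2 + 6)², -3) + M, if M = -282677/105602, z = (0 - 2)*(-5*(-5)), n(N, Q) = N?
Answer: -8110516277/105602 ≈ -76803.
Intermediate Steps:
z = -50 (z = -2*25 = -50)
M = -282677/105602 (M = -282677*1/105602 = -282677/105602 ≈ -2.6768)
(24*z)*n((2 + 6)², -3) + M = (24*(-50))*(2 + 6)² - 282677/105602 = -1200*8² - 282677/105602 = -1200*64 - 282677/105602 = -76800 - 282677/105602 = -8110516277/105602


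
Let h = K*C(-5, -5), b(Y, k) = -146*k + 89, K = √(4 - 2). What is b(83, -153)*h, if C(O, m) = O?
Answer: -112135*√2 ≈ -1.5858e+5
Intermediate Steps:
K = √2 ≈ 1.4142
b(Y, k) = 89 - 146*k
h = -5*√2 (h = √2*(-5) = -5*√2 ≈ -7.0711)
b(83, -153)*h = (89 - 146*(-153))*(-5*√2) = (89 + 22338)*(-5*√2) = 22427*(-5*√2) = -112135*√2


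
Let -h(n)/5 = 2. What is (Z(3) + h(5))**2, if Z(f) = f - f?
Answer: 100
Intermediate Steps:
Z(f) = 0
h(n) = -10 (h(n) = -5*2 = -10)
(Z(3) + h(5))**2 = (0 - 10)**2 = (-10)**2 = 100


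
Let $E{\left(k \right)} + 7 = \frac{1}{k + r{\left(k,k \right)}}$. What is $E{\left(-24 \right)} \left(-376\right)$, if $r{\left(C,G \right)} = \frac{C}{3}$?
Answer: $\frac{10575}{4} \approx 2643.8$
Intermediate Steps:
$r{\left(C,G \right)} = \frac{C}{3}$ ($r{\left(C,G \right)} = C \frac{1}{3} = \frac{C}{3}$)
$E{\left(k \right)} = -7 + \frac{3}{4 k}$ ($E{\left(k \right)} = -7 + \frac{1}{k + \frac{k}{3}} = -7 + \frac{1}{\frac{4}{3} k} = -7 + \frac{3}{4 k}$)
$E{\left(-24 \right)} \left(-376\right) = \left(-7 + \frac{3}{4 \left(-24\right)}\right) \left(-376\right) = \left(-7 + \frac{3}{4} \left(- \frac{1}{24}\right)\right) \left(-376\right) = \left(-7 - \frac{1}{32}\right) \left(-376\right) = \left(- \frac{225}{32}\right) \left(-376\right) = \frac{10575}{4}$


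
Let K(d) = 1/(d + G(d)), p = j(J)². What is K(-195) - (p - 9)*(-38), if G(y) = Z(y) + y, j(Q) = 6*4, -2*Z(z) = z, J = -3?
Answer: 12604408/585 ≈ 21546.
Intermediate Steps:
Z(z) = -z/2
j(Q) = 24
G(y) = y/2 (G(y) = -y/2 + y = y/2)
p = 576 (p = 24² = 576)
K(d) = 2/(3*d) (K(d) = 1/(d + d/2) = 1/(3*d/2) = 2/(3*d))
K(-195) - (p - 9)*(-38) = (⅔)/(-195) - (576 - 9)*(-38) = (⅔)*(-1/195) - 567*(-38) = -2/585 - 1*(-21546) = -2/585 + 21546 = 12604408/585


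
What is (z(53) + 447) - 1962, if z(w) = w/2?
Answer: -2977/2 ≈ -1488.5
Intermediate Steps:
z(w) = w/2 (z(w) = w*(1/2) = w/2)
(z(53) + 447) - 1962 = ((1/2)*53 + 447) - 1962 = (53/2 + 447) - 1962 = 947/2 - 1962 = -2977/2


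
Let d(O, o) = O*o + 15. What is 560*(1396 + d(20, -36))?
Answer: 386960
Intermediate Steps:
d(O, o) = 15 + O*o
560*(1396 + d(20, -36)) = 560*(1396 + (15 + 20*(-36))) = 560*(1396 + (15 - 720)) = 560*(1396 - 705) = 560*691 = 386960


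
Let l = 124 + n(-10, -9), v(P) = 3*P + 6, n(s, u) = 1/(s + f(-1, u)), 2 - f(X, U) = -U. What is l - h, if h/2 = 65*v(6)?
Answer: -50933/17 ≈ -2996.1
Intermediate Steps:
f(X, U) = 2 + U (f(X, U) = 2 - (-1)*U = 2 + U)
n(s, u) = 1/(2 + s + u) (n(s, u) = 1/(s + (2 + u)) = 1/(2 + s + u))
v(P) = 6 + 3*P
l = 2107/17 (l = 124 + 1/(2 - 10 - 9) = 124 + 1/(-17) = 124 - 1/17 = 2107/17 ≈ 123.94)
h = 3120 (h = 2*(65*(6 + 3*6)) = 2*(65*(6 + 18)) = 2*(65*24) = 2*1560 = 3120)
l - h = 2107/17 - 1*3120 = 2107/17 - 3120 = -50933/17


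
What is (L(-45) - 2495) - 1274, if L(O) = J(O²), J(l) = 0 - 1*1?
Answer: -3770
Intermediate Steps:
J(l) = -1 (J(l) = 0 - 1 = -1)
L(O) = -1
(L(-45) - 2495) - 1274 = (-1 - 2495) - 1274 = -2496 - 1274 = -3770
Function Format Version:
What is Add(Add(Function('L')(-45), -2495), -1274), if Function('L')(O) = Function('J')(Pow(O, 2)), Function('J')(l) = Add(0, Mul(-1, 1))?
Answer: -3770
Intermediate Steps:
Function('J')(l) = -1 (Function('J')(l) = Add(0, -1) = -1)
Function('L')(O) = -1
Add(Add(Function('L')(-45), -2495), -1274) = Add(Add(-1, -2495), -1274) = Add(-2496, -1274) = -3770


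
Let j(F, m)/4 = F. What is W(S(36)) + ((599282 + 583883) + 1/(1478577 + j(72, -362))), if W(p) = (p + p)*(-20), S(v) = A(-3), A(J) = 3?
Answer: 1749563843926/1478865 ≈ 1.1830e+6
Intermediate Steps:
S(v) = 3
j(F, m) = 4*F
W(p) = -40*p (W(p) = (2*p)*(-20) = -40*p)
W(S(36)) + ((599282 + 583883) + 1/(1478577 + j(72, -362))) = -40*3 + ((599282 + 583883) + 1/(1478577 + 4*72)) = -120 + (1183165 + 1/(1478577 + 288)) = -120 + (1183165 + 1/1478865) = -120 + 1749741307726/1478865 = 1749563843926/1478865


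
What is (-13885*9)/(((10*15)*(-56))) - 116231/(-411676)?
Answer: 873690529/57634640 ≈ 15.159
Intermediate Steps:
(-13885*9)/(((10*15)*(-56))) - 116231/(-411676) = -124965/(150*(-56)) - 116231*(-1/411676) = -124965/(-8400) + 116231/411676 = -124965*(-1/8400) + 116231/411676 = 8331/560 + 116231/411676 = 873690529/57634640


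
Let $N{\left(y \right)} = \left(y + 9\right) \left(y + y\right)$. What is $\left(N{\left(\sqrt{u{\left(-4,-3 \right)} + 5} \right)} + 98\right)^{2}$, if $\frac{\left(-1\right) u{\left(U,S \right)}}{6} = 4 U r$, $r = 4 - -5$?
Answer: $3652452 + 66096 \sqrt{869} \approx 5.6009 \cdot 10^{6}$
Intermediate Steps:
$r = 9$ ($r = 4 + 5 = 9$)
$u{\left(U,S \right)} = - 216 U$ ($u{\left(U,S \right)} = - 6 \cdot 4 U 9 = - 6 \cdot 36 U = - 216 U$)
$N{\left(y \right)} = 2 y \left(9 + y\right)$ ($N{\left(y \right)} = \left(9 + y\right) 2 y = 2 y \left(9 + y\right)$)
$\left(N{\left(\sqrt{u{\left(-4,-3 \right)} + 5} \right)} + 98\right)^{2} = \left(2 \sqrt{\left(-216\right) \left(-4\right) + 5} \left(9 + \sqrt{\left(-216\right) \left(-4\right) + 5}\right) + 98\right)^{2} = \left(2 \sqrt{864 + 5} \left(9 + \sqrt{864 + 5}\right) + 98\right)^{2} = \left(2 \sqrt{869} \left(9 + \sqrt{869}\right) + 98\right)^{2} = \left(98 + 2 \sqrt{869} \left(9 + \sqrt{869}\right)\right)^{2}$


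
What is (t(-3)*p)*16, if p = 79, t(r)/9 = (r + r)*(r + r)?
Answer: 409536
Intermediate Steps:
t(r) = 36*r² (t(r) = 9*((r + r)*(r + r)) = 9*((2*r)*(2*r)) = 9*(4*r²) = 36*r²)
(t(-3)*p)*16 = ((36*(-3)²)*79)*16 = ((36*9)*79)*16 = (324*79)*16 = 25596*16 = 409536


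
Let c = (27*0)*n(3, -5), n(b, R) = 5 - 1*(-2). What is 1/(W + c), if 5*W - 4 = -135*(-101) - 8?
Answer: 5/13631 ≈ 0.00036681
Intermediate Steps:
n(b, R) = 7 (n(b, R) = 5 + 2 = 7)
W = 13631/5 (W = ⅘ + (-135*(-101) - 8)/5 = ⅘ + (13635 - 8)/5 = ⅘ + (⅕)*13627 = ⅘ + 13627/5 = 13631/5 ≈ 2726.2)
c = 0 (c = (27*0)*7 = 0*7 = 0)
1/(W + c) = 1/(13631/5 + 0) = 1/(13631/5) = 5/13631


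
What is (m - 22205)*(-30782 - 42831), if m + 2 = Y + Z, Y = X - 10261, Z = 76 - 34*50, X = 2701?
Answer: 2310785683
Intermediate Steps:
Z = -1624 (Z = 76 - 1700 = -1624)
Y = -7560 (Y = 2701 - 10261 = -7560)
m = -9186 (m = -2 + (-7560 - 1624) = -2 - 9184 = -9186)
(m - 22205)*(-30782 - 42831) = (-9186 - 22205)*(-30782 - 42831) = -31391*(-73613) = 2310785683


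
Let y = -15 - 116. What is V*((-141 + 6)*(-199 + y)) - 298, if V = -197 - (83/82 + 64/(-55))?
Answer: -359565953/41 ≈ -8.7699e+6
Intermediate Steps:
y = -131
V = -887787/4510 (V = -197 - (83*(1/82) + 64*(-1/55)) = -197 - (83/82 - 64/55) = -197 - 1*(-683/4510) = -197 + 683/4510 = -887787/4510 ≈ -196.85)
V*((-141 + 6)*(-199 + y)) - 298 = -887787*(-141 + 6)*(-199 - 131)/4510 - 298 = -(-23970249)*(-330)/902 - 298 = -887787/4510*44550 - 298 = -359553735/41 - 298 = -359565953/41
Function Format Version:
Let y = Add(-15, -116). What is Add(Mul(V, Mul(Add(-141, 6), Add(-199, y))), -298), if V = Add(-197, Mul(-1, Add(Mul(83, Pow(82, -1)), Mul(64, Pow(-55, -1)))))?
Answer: Rational(-359565953, 41) ≈ -8.7699e+6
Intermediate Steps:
y = -131
V = Rational(-887787, 4510) (V = Add(-197, Mul(-1, Add(Mul(83, Rational(1, 82)), Mul(64, Rational(-1, 55))))) = Add(-197, Mul(-1, Add(Rational(83, 82), Rational(-64, 55)))) = Add(-197, Mul(-1, Rational(-683, 4510))) = Add(-197, Rational(683, 4510)) = Rational(-887787, 4510) ≈ -196.85)
Add(Mul(V, Mul(Add(-141, 6), Add(-199, y))), -298) = Add(Mul(Rational(-887787, 4510), Mul(Add(-141, 6), Add(-199, -131))), -298) = Add(Mul(Rational(-887787, 4510), Mul(-135, -330)), -298) = Add(Mul(Rational(-887787, 4510), 44550), -298) = Add(Rational(-359553735, 41), -298) = Rational(-359565953, 41)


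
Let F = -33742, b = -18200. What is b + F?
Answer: -51942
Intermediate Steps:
b + F = -18200 - 33742 = -51942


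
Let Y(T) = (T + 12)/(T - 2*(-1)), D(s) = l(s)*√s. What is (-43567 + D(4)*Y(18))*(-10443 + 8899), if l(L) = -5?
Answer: 67290608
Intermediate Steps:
D(s) = -5*√s
Y(T) = (12 + T)/(2 + T) (Y(T) = (12 + T)/(T + 2) = (12 + T)/(2 + T))
(-43567 + D(4)*Y(18))*(-10443 + 8899) = (-43567 + (-5*√4)*((12 + 18)/(2 + 18)))*(-10443 + 8899) = (-43567 + (-5*2)*(30/20))*(-1544) = (-43567 - 30/2)*(-1544) = (-43567 - 10*3/2)*(-1544) = (-43567 - 15)*(-1544) = -43582*(-1544) = 67290608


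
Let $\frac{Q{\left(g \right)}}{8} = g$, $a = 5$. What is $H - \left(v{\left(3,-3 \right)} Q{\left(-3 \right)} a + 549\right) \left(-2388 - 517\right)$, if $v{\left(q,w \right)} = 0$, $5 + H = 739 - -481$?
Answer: $1596060$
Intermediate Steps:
$Q{\left(g \right)} = 8 g$
$H = 1215$ ($H = -5 + \left(739 - -481\right) = -5 + \left(739 + 481\right) = -5 + 1220 = 1215$)
$H - \left(v{\left(3,-3 \right)} Q{\left(-3 \right)} a + 549\right) \left(-2388 - 517\right) = 1215 - \left(0 \cdot 8 \left(-3\right) 5 + 549\right) \left(-2388 - 517\right) = 1215 - \left(0 \left(-24\right) 5 + 549\right) \left(-2905\right) = 1215 - \left(0 \cdot 5 + 549\right) \left(-2905\right) = 1215 - \left(0 + 549\right) \left(-2905\right) = 1215 - 549 \left(-2905\right) = 1215 - -1594845 = 1215 + 1594845 = 1596060$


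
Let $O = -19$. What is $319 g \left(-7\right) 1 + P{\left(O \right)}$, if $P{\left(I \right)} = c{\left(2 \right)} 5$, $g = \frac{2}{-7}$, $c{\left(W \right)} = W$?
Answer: $648$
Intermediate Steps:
$g = - \frac{2}{7}$ ($g = 2 \left(- \frac{1}{7}\right) = - \frac{2}{7} \approx -0.28571$)
$P{\left(I \right)} = 10$ ($P{\left(I \right)} = 2 \cdot 5 = 10$)
$319 g \left(-7\right) 1 + P{\left(O \right)} = 319 \left(- \frac{2}{7}\right) \left(-7\right) 1 + 10 = 319 \cdot 2 \cdot 1 + 10 = 319 \cdot 2 + 10 = 638 + 10 = 648$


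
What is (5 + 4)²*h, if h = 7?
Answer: 567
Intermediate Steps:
(5 + 4)²*h = (5 + 4)²*7 = 9²*7 = 81*7 = 567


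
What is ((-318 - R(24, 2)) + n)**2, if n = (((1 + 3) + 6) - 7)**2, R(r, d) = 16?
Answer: 105625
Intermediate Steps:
n = 9 (n = ((4 + 6) - 7)**2 = (10 - 7)**2 = 3**2 = 9)
((-318 - R(24, 2)) + n)**2 = ((-318 - 1*16) + 9)**2 = ((-318 - 16) + 9)**2 = (-334 + 9)**2 = (-325)**2 = 105625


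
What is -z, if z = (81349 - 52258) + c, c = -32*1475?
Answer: 18109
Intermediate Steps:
c = -47200
z = -18109 (z = (81349 - 52258) - 47200 = 29091 - 47200 = -18109)
-z = -1*(-18109) = 18109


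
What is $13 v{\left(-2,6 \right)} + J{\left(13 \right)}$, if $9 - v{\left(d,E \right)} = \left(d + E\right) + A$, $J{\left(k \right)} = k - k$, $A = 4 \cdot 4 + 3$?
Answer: $-182$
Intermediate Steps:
$A = 19$ ($A = 16 + 3 = 19$)
$J{\left(k \right)} = 0$
$v{\left(d,E \right)} = -10 - E - d$ ($v{\left(d,E \right)} = 9 - \left(\left(d + E\right) + 19\right) = 9 - \left(\left(E + d\right) + 19\right) = 9 - \left(19 + E + d\right) = -10 - E - d$)
$13 v{\left(-2,6 \right)} + J{\left(13 \right)} = 13 \left(-10 - 6 - -2\right) + 0 = 13 \left(-10 - 6 + 2\right) + 0 = 13 \left(-14\right) + 0 = -182 + 0 = -182$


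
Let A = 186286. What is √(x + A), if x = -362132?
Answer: I*√175846 ≈ 419.34*I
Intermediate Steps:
√(x + A) = √(-362132 + 186286) = √(-175846) = I*√175846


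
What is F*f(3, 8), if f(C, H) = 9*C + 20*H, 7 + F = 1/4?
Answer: -5049/4 ≈ -1262.3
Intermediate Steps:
F = -27/4 (F = -7 + 1/4 = -7 + ¼ = -27/4 ≈ -6.7500)
F*f(3, 8) = -27*(9*3 + 20*8)/4 = -27*(27 + 160)/4 = -27/4*187 = -5049/4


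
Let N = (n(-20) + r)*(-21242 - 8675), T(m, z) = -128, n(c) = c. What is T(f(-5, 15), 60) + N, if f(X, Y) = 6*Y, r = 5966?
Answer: -177886610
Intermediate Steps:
N = -177886482 (N = (-20 + 5966)*(-21242 - 8675) = 5946*(-29917) = -177886482)
T(f(-5, 15), 60) + N = -128 - 177886482 = -177886610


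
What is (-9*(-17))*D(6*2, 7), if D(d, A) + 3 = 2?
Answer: -153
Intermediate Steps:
D(d, A) = -1 (D(d, A) = -3 + 2 = -1)
(-9*(-17))*D(6*2, 7) = -9*(-17)*(-1) = 153*(-1) = -153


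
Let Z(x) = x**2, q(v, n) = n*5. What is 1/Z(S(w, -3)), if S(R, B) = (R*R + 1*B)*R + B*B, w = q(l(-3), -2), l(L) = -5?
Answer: 1/923521 ≈ 1.0828e-6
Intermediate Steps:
q(v, n) = 5*n
w = -10 (w = 5*(-2) = -10)
S(R, B) = B**2 + R*(B + R**2) (S(R, B) = (R**2 + B)*R + B**2 = (B + R**2)*R + B**2 = R*(B + R**2) + B**2 = B**2 + R*(B + R**2))
1/Z(S(w, -3)) = 1/(((-3)**2 + (-10)**3 - 3*(-10))**2) = 1/((9 - 1000 + 30)**2) = 1/((-961)**2) = 1/923521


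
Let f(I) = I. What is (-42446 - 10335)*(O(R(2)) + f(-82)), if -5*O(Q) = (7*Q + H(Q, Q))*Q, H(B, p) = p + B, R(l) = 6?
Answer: 38741254/5 ≈ 7.7482e+6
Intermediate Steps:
H(B, p) = B + p
O(Q) = -9*Q²/5 (O(Q) = -(7*Q + (Q + Q))*Q/5 = -(7*Q + 2*Q)*Q/5 = -9*Q*Q/5 = -9*Q²/5)
(-42446 - 10335)*(O(R(2)) + f(-82)) = (-42446 - 10335)*(-9/5*6² - 82) = -52781*(-9/5*36 - 82) = -52781*(-324/5 - 82) = -52781*(-734/5) = 38741254/5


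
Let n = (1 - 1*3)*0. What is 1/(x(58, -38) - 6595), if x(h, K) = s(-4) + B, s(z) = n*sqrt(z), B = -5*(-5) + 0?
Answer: -1/6570 ≈ -0.00015221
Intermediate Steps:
n = 0 (n = (1 - 3)*0 = -2*0 = 0)
B = 25 (B = 25 + 0 = 25)
s(z) = 0 (s(z) = 0*sqrt(z) = 0)
x(h, K) = 25 (x(h, K) = 0 + 25 = 25)
1/(x(58, -38) - 6595) = 1/(25 - 6595) = 1/(-6570) = -1/6570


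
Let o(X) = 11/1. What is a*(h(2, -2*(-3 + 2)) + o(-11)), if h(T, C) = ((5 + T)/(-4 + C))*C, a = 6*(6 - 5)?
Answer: 24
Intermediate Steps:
o(X) = 11 (o(X) = 11*1 = 11)
a = 6 (a = 6*1 = 6)
h(T, C) = C*(5 + T)/(-4 + C) (h(T, C) = ((5 + T)/(-4 + C))*C = C*(5 + T)/(-4 + C))
a*(h(2, -2*(-3 + 2)) + o(-11)) = 6*((-2*(-3 + 2))*(5 + 2)/(-4 - 2*(-3 + 2)) + 11) = 6*(-2*(-1)*7/(-4 - 2*(-1)) + 11) = 6*(2*7/(-4 + 2) + 11) = 6*(2*7/(-2) + 11) = 6*(2*(-½)*7 + 11) = 6*(-7 + 11) = 6*4 = 24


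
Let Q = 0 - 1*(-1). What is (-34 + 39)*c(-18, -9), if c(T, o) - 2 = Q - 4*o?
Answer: 195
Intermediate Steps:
Q = 1 (Q = 0 + 1 = 1)
c(T, o) = 3 - 4*o (c(T, o) = 2 + (1 - 4*o) = 3 - 4*o)
(-34 + 39)*c(-18, -9) = (-34 + 39)*(3 - 4*(-9)) = 5*(3 + 36) = 5*39 = 195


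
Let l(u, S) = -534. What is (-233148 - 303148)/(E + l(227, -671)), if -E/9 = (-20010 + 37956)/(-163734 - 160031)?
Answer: 43408468610/43182249 ≈ 1005.2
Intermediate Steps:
E = 161514/323765 (E = -9*(-20010 + 37956)/(-163734 - 160031) = -161514/(-323765) = -161514*(-1)/323765 = -9*(-17946/323765) = 161514/323765 ≈ 0.49886)
(-233148 - 303148)/(E + l(227, -671)) = (-233148 - 303148)/(161514/323765 - 534) = -536296/(-172728996/323765) = -536296*(-323765/172728996) = 43408468610/43182249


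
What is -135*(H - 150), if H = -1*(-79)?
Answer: 9585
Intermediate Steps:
H = 79
-135*(H - 150) = -135*(79 - 150) = -135*(-71) = 9585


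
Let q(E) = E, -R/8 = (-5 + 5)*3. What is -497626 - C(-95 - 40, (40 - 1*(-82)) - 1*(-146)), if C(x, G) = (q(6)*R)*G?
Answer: -497626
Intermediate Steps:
R = 0 (R = -8*(-5 + 5)*3 = -0*3 = -8*0 = 0)
C(x, G) = 0 (C(x, G) = (6*0)*G = 0*G = 0)
-497626 - C(-95 - 40, (40 - 1*(-82)) - 1*(-146)) = -497626 - 1*0 = -497626 + 0 = -497626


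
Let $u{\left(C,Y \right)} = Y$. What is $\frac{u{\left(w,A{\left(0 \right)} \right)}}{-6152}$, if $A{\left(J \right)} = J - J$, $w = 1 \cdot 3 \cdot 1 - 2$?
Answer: $0$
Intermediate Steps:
$w = 1$ ($w = 1 \cdot 3 - 2 = 3 - 2 = 1$)
$A{\left(J \right)} = 0$
$\frac{u{\left(w,A{\left(0 \right)} \right)}}{-6152} = \frac{0}{-6152} = 0 \left(- \frac{1}{6152}\right) = 0$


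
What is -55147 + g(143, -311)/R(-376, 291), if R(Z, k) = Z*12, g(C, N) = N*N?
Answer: -248919985/4512 ≈ -55168.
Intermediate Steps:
g(C, N) = N**2
R(Z, k) = 12*Z
-55147 + g(143, -311)/R(-376, 291) = -55147 + (-311)**2/((12*(-376))) = -55147 + 96721/(-4512) = -55147 + 96721*(-1/4512) = -55147 - 96721/4512 = -248919985/4512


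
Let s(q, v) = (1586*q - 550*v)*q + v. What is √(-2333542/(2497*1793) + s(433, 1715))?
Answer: I*√18399294587153487243/407011 ≈ 10539.0*I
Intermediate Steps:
s(q, v) = v + q*(-550*v + 1586*q) (s(q, v) = (-550*v + 1586*q)*q + v = q*(-550*v + 1586*q) + v = v + q*(-550*v + 1586*q))
√(-2333542/(2497*1793) + s(433, 1715)) = √(-2333542/(2497*1793) + (1715 + 1586*433² - 550*433*1715)) = √(-2333542/4477121 + (1715 + 1586*187489 - 408427250)) = √(-2333542*1/4477121 + (1715 + 297357554 - 408427250)) = √(-2333542/4477121 - 111067981) = √(-497264792496243/4477121) = I*√18399294587153487243/407011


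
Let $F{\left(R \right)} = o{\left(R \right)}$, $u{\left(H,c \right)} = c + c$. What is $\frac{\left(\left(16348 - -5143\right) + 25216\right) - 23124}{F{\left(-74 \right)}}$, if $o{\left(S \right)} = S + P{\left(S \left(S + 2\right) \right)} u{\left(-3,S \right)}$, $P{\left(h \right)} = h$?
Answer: $- \frac{23583}{788618} \approx -0.029904$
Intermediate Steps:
$u{\left(H,c \right)} = 2 c$
$o{\left(S \right)} = S + 2 S^{2} \left(2 + S\right)$ ($o{\left(S \right)} = S + S \left(S + 2\right) 2 S = S + S \left(2 + S\right) 2 S = S + 2 S^{2} \left(2 + S\right)$)
$F{\left(R \right)} = R \left(1 + 2 R \left(2 + R\right)\right)$
$\frac{\left(\left(16348 - -5143\right) + 25216\right) - 23124}{F{\left(-74 \right)}} = \frac{\left(\left(16348 - -5143\right) + 25216\right) - 23124}{\left(-74\right) \left(1 + 2 \left(-74\right) \left(2 - 74\right)\right)} = \frac{\left(\left(16348 + 5143\right) + 25216\right) - 23124}{\left(-74\right) \left(1 + 2 \left(-74\right) \left(-72\right)\right)} = \frac{\left(21491 + 25216\right) - 23124}{\left(-74\right) \left(1 + 10656\right)} = \frac{46707 - 23124}{\left(-74\right) 10657} = \frac{23583}{-788618} = 23583 \left(- \frac{1}{788618}\right) = - \frac{23583}{788618}$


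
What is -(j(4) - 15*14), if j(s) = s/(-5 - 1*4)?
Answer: 1894/9 ≈ 210.44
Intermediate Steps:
j(s) = -s/9 (j(s) = s/(-5 - 4) = s/(-9) = s*(-⅑) = -s/9)
-(j(4) - 15*14) = -(-⅑*4 - 15*14) = -(-4/9 - 210) = -1*(-1894/9) = 1894/9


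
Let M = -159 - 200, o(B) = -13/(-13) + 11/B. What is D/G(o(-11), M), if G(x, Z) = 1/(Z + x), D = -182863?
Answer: 65647817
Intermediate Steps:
o(B) = 1 + 11/B (o(B) = -13*(-1/13) + 11/B = 1 + 11/B)
M = -359
D/G(o(-11), M) = -182863/(1/(-359 + (11 - 11)/(-11))) = -182863/(1/(-359 - 1/11*0)) = -182863/(1/(-359 + 0)) = -182863/(1/(-359)) = -182863/(-1/359) = -182863*(-359) = 65647817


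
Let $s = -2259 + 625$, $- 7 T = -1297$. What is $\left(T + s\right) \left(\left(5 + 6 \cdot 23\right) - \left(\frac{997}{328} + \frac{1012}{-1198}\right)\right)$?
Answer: $- \frac{280543270801}{1375304} \approx -2.0399 \cdot 10^{5}$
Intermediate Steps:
$T = \frac{1297}{7}$ ($T = \left(- \frac{1}{7}\right) \left(-1297\right) = \frac{1297}{7} \approx 185.29$)
$s = -1634$
$\left(T + s\right) \left(\left(5 + 6 \cdot 23\right) - \left(\frac{997}{328} + \frac{1012}{-1198}\right)\right) = \left(\frac{1297}{7} - 1634\right) \left(\left(5 + 6 \cdot 23\right) - \left(\frac{997}{328} + \frac{1012}{-1198}\right)\right) = - \frac{10141 \left(\left(5 + 138\right) - \left(997 \cdot \frac{1}{328} + 1012 \left(- \frac{1}{1198}\right)\right)\right)}{7} = - \frac{10141 \left(143 - \left(\frac{997}{328} - \frac{506}{599}\right)\right)}{7} = - \frac{10141 \left(143 - \frac{431235}{196472}\right)}{7} = \left(- \frac{10141}{7}\right) \frac{27664261}{196472} = - \frac{280543270801}{1375304}$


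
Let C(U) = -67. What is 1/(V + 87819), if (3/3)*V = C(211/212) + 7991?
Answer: 1/95743 ≈ 1.0445e-5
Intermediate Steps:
V = 7924 (V = -67 + 7991 = 7924)
1/(V + 87819) = 1/(7924 + 87819) = 1/95743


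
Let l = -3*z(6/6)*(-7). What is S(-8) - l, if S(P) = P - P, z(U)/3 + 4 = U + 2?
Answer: 63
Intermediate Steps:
z(U) = -6 + 3*U (z(U) = -12 + 3*(U + 2) = -12 + 3*(2 + U) = -12 + (6 + 3*U) = -6 + 3*U)
S(P) = 0
l = -63 (l = -3*(-6 + 3*(6/6))*(-7) = -3*(-6 + 3*(6*(1/6)))*(-7) = -3*(-6 + 3*1)*(-7) = -3*(-6 + 3)*(-7) = -3*(-3)*(-7) = 9*(-7) = -63)
S(-8) - l = 0 - 1*(-63) = 0 + 63 = 63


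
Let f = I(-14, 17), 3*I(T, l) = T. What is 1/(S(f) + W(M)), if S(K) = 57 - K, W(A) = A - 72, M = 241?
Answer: 3/692 ≈ 0.0043353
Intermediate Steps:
I(T, l) = T/3
W(A) = -72 + A
f = -14/3 (f = (1/3)*(-14) = -14/3 ≈ -4.6667)
1/(S(f) + W(M)) = 1/((57 - 1*(-14/3)) + (-72 + 241)) = 1/((57 + 14/3) + 169) = 1/(185/3 + 169) = 1/(692/3) = 3/692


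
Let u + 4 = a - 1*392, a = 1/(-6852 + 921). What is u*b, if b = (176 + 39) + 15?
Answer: -540195710/5931 ≈ -91080.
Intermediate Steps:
a = -1/5931 (a = 1/(-5931) = -1/5931 ≈ -0.00016861)
u = -2348677/5931 (u = -4 + (-1/5931 - 1*392) = -4 + (-1/5931 - 392) = -4 - 2324953/5931 = -2348677/5931 ≈ -396.00)
b = 230 (b = 215 + 15 = 230)
u*b = -2348677/5931*230 = -540195710/5931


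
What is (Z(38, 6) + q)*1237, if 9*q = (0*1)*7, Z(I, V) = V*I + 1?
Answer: 283273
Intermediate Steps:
Z(I, V) = 1 + I*V (Z(I, V) = I*V + 1 = 1 + I*V)
q = 0 (q = ((0*1)*7)/9 = (0*7)/9 = (1/9)*0 = 0)
(Z(38, 6) + q)*1237 = ((1 + 38*6) + 0)*1237 = ((1 + 228) + 0)*1237 = (229 + 0)*1237 = 229*1237 = 283273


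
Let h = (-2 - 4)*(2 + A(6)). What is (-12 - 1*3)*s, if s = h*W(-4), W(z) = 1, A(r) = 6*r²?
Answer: 19620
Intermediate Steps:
h = -1308 (h = (-2 - 4)*(2 + 6*6²) = -6*(2 + 6*36) = -6*(2 + 216) = -6*218 = -1308)
s = -1308 (s = -1308*1 = -1308)
(-12 - 1*3)*s = (-12 - 1*3)*(-1308) = (-12 - 3)*(-1308) = -15*(-1308) = 19620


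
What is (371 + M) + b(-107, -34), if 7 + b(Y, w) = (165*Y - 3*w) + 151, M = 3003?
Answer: -14035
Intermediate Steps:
b(Y, w) = 144 - 3*w + 165*Y (b(Y, w) = -7 + ((165*Y - 3*w) + 151) = -7 + ((-3*w + 165*Y) + 151) = -7 + (151 - 3*w + 165*Y) = 144 - 3*w + 165*Y)
(371 + M) + b(-107, -34) = (371 + 3003) + (144 - 3*(-34) + 165*(-107)) = 3374 + (144 + 102 - 17655) = 3374 - 17409 = -14035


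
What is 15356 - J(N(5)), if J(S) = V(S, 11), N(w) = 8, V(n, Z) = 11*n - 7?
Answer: 15275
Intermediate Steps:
V(n, Z) = -7 + 11*n
J(S) = -7 + 11*S
15356 - J(N(5)) = 15356 - (-7 + 11*8) = 15356 - (-7 + 88) = 15356 - 1*81 = 15356 - 81 = 15275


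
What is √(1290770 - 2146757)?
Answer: I*√855987 ≈ 925.2*I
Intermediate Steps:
√(1290770 - 2146757) = √(-855987) = I*√855987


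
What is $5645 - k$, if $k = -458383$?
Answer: $464028$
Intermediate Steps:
$5645 - k = 5645 - -458383 = 5645 + 458383 = 464028$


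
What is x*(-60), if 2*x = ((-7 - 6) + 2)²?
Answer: -3630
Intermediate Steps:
x = 121/2 (x = ((-7 - 6) + 2)²/2 = (-13 + 2)²/2 = (½)*(-11)² = (½)*121 = 121/2 ≈ 60.500)
x*(-60) = (121/2)*(-60) = -3630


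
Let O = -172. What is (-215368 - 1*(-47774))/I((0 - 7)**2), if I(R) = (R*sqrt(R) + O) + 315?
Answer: -83797/243 ≈ -344.84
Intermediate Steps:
I(R) = 143 + R**(3/2) (I(R) = (R*sqrt(R) - 172) + 315 = (R**(3/2) - 172) + 315 = (-172 + R**(3/2)) + 315 = 143 + R**(3/2))
(-215368 - 1*(-47774))/I((0 - 7)**2) = (-215368 - 1*(-47774))/(143 + ((0 - 7)**2)**(3/2)) = (-215368 + 47774)/(143 + ((-7)**2)**(3/2)) = -167594/(143 + 49**(3/2)) = -167594/(143 + 343) = -167594/486 = -167594*1/486 = -83797/243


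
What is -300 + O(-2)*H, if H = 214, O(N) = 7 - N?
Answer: 1626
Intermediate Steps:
-300 + O(-2)*H = -300 + (7 - 1*(-2))*214 = -300 + (7 + 2)*214 = -300 + 9*214 = -300 + 1926 = 1626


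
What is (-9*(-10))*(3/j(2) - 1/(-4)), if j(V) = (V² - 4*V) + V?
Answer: -225/2 ≈ -112.50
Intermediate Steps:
j(V) = V² - 3*V
(-9*(-10))*(3/j(2) - 1/(-4)) = (-9*(-10))*(3/((2*(-3 + 2))) - 1/(-4)) = 90*(3/((2*(-1))) - 1*(-¼)) = 90*(3/(-2) + ¼) = 90*(3*(-½) + ¼) = 90*(-3/2 + ¼) = 90*(-5/4) = -225/2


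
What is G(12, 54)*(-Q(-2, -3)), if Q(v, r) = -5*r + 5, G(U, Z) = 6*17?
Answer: -2040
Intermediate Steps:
G(U, Z) = 102
Q(v, r) = 5 - 5*r
G(12, 54)*(-Q(-2, -3)) = 102*(-(5 - 5*(-3))) = 102*(-(5 + 15)) = 102*(-1*20) = 102*(-20) = -2040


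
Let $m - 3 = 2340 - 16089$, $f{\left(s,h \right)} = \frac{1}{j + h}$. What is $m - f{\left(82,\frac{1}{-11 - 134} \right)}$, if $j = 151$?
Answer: $- \frac{300955069}{21894} \approx -13746.0$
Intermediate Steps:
$f{\left(s,h \right)} = \frac{1}{151 + h}$
$m = -13746$ ($m = 3 + \left(2340 - 16089\right) = 3 - 13749 = -13746$)
$m - f{\left(82,\frac{1}{-11 - 134} \right)} = -13746 - \frac{1}{151 + \frac{1}{-11 - 134}} = -13746 - \frac{1}{151 + \frac{1}{-145}} = -13746 - \frac{1}{151 - \frac{1}{145}} = -13746 - \frac{1}{\frac{21894}{145}} = -13746 - \frac{145}{21894} = - \frac{300955069}{21894}$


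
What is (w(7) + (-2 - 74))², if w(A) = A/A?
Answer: 5625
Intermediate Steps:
w(A) = 1
(w(7) + (-2 - 74))² = (1 + (-2 - 74))² = (1 - 76)² = (-75)² = 5625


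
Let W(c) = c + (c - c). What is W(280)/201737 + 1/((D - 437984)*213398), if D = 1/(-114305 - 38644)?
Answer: 4002702018929614067/2883903940776764254342 ≈ 0.0013879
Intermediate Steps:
W(c) = c (W(c) = c + 0 = c)
D = -1/152949 (D = 1/(-152949) = -1/152949 ≈ -6.5381e-6)
W(280)/201737 + 1/((D - 437984)*213398) = 280/201737 + 1/(-1/152949 - 437984*213398) = 280*(1/201737) + (1/213398)/(-66989214817/152949) = 280/201737 - 152949/66989214817*1/213398 = 280/201737 - 152949/14295364463518166 = 4002702018929614067/2883903940776764254342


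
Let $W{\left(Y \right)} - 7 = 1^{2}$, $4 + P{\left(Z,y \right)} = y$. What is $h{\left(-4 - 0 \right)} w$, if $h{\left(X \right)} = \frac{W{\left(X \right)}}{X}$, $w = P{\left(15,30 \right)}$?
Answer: $-52$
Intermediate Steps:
$P{\left(Z,y \right)} = -4 + y$
$w = 26$ ($w = -4 + 30 = 26$)
$W{\left(Y \right)} = 8$ ($W{\left(Y \right)} = 7 + 1^{2} = 7 + 1 = 8$)
$h{\left(X \right)} = \frac{8}{X}$
$h{\left(-4 - 0 \right)} w = \frac{8}{-4 - 0} \cdot 26 = \frac{8}{-4 + 0} \cdot 26 = \frac{8}{-4} \cdot 26 = 8 \left(- \frac{1}{4}\right) 26 = \left(-2\right) 26 = -52$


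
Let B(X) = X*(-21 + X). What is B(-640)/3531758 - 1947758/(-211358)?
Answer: 1742105696721/186616326841 ≈ 9.3352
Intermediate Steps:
B(-640)/3531758 - 1947758/(-211358) = -640*(-21 - 640)/3531758 - 1947758/(-211358) = -640*(-661)*(1/3531758) - 1947758*(-1/211358) = 423040*(1/3531758) + 973879/105679 = 211520/1765879 + 973879/105679 = 1742105696721/186616326841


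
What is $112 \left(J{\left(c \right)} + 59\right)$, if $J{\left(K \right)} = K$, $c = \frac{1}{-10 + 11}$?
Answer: $6720$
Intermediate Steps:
$c = 1$ ($c = 1^{-1} = 1$)
$112 \left(J{\left(c \right)} + 59\right) = 112 \left(1 + 59\right) = 112 \cdot 60 = 6720$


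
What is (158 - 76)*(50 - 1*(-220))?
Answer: 22140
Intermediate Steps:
(158 - 76)*(50 - 1*(-220)) = 82*(50 + 220) = 82*270 = 22140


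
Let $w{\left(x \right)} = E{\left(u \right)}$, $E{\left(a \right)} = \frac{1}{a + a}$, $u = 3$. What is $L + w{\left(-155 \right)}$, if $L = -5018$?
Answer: $- \frac{30107}{6} \approx -5017.8$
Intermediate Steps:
$E{\left(a \right)} = \frac{1}{2 a}$
$w{\left(x \right)} = \frac{1}{6}$ ($w{\left(x \right)} = \frac{1}{2 \cdot 3} = \frac{1}{2} \cdot \frac{1}{3} = \frac{1}{6}$)
$L + w{\left(-155 \right)} = -5018 + \frac{1}{6} = - \frac{30107}{6}$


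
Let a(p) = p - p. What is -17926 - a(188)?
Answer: -17926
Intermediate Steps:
a(p) = 0
-17926 - a(188) = -17926 - 1*0 = -17926 + 0 = -17926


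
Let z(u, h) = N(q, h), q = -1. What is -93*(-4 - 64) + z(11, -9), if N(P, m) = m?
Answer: 6315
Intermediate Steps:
z(u, h) = h
-93*(-4 - 64) + z(11, -9) = -93*(-4 - 64) - 9 = -93*(-68) - 9 = 6324 - 9 = 6315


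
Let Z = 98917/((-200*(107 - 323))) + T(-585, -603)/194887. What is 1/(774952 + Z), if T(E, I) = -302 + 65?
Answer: 8419118400/6524431909715779 ≈ 1.2904e-6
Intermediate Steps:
T(E, I) = -237
Z = 19267398979/8419118400 (Z = 98917/((-200*(107 - 323))) - 237/194887 = 98917/((-200*(-216))) - 237*1/194887 = 98917/43200 - 237/194887 = 19267398979/8419118400 ≈ 2.2885)
1/(774952 + Z) = 1/(774952 + 19267398979/8419118400) = 1/(6524431909715779/8419118400) = 8419118400/6524431909715779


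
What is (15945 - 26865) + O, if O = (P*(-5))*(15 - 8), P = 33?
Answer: -12075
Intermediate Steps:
O = -1155 (O = (33*(-5))*(15 - 8) = -165*7 = -1155)
(15945 - 26865) + O = (15945 - 26865) - 1155 = -10920 - 1155 = -12075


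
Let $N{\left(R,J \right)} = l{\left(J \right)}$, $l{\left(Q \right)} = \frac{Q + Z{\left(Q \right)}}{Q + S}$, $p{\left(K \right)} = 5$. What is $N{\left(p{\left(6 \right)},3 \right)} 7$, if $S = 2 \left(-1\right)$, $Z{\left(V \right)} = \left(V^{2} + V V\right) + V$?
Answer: $168$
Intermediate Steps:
$Z{\left(V \right)} = V + 2 V^{2}$ ($Z{\left(V \right)} = \left(V^{2} + V^{2}\right) + V = 2 V^{2} + V = V + 2 V^{2}$)
$S = -2$
$l{\left(Q \right)} = \frac{Q + Q \left(1 + 2 Q\right)}{-2 + Q}$ ($l{\left(Q \right)} = \frac{Q + Q \left(1 + 2 Q\right)}{Q - 2} = \frac{Q + Q \left(1 + 2 Q\right)}{-2 + Q}$)
$N{\left(R,J \right)} = \frac{2 J \left(1 + J\right)}{-2 + J}$
$N{\left(p{\left(6 \right)},3 \right)} 7 = 2 \cdot 3 \frac{1}{-2 + 3} \left(1 + 3\right) 7 = 2 \cdot 3 \cdot 1^{-1} \cdot 4 \cdot 7 = 2 \cdot 3 \cdot 1 \cdot 4 \cdot 7 = 24 \cdot 7 = 168$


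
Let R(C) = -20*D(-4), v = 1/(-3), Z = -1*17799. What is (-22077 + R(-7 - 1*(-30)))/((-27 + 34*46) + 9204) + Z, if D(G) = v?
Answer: -573603388/32223 ≈ -17801.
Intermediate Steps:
Z = -17799
v = -⅓ ≈ -0.33333
D(G) = -⅓
R(C) = 20/3 (R(C) = -20*(-⅓) = 20/3)
(-22077 + R(-7 - 1*(-30)))/((-27 + 34*46) + 9204) + Z = (-22077 + 20/3)/((-27 + 34*46) + 9204) - 17799 = -66211/(3*((-27 + 1564) + 9204)) - 17799 = -66211/(3*(1537 + 9204)) - 17799 = -66211/3/10741 - 17799 = -66211/3*1/10741 - 17799 = -66211/32223 - 17799 = -573603388/32223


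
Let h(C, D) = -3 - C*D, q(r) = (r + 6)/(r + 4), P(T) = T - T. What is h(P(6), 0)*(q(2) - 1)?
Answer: -1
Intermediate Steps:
P(T) = 0
q(r) = (6 + r)/(4 + r)
h(C, D) = -3 - C*D
h(P(6), 0)*(q(2) - 1) = (-3 - 1*0*0)*((6 + 2)/(4 + 2) - 1) = (-3 + 0)*(8/6 - 1) = -3*((1/6)*8 - 1) = -3*(4/3 - 1) = -3*1/3 = -1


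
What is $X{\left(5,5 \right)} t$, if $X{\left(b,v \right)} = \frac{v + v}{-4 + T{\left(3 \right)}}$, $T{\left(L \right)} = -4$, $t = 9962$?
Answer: $- \frac{24905}{2} \approx -12453.0$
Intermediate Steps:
$X{\left(b,v \right)} = - \frac{v}{4}$ ($X{\left(b,v \right)} = \frac{v + v}{-4 - 4} = \frac{2 v}{-8} = 2 v \left(- \frac{1}{8}\right) = - \frac{v}{4}$)
$X{\left(5,5 \right)} t = \left(- \frac{1}{4}\right) 5 \cdot 9962 = \left(- \frac{5}{4}\right) 9962 = - \frac{24905}{2}$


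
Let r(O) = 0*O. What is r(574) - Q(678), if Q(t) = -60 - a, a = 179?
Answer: 239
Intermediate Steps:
r(O) = 0
Q(t) = -239 (Q(t) = -60 - 1*179 = -60 - 179 = -239)
r(574) - Q(678) = 0 - 1*(-239) = 0 + 239 = 239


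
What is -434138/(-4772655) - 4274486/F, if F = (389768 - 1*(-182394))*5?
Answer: -383173212971/273073183011 ≈ -1.4032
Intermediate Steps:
F = 2860810 (F = (389768 + 182394)*5 = 572162*5 = 2860810)
-434138/(-4772655) - 4274486/F = -434138/(-4772655) - 4274486/2860810 = -434138*(-1/4772655) - 4274486*1/2860810 = 434138/4772655 - 2137243/1430405 = -383173212971/273073183011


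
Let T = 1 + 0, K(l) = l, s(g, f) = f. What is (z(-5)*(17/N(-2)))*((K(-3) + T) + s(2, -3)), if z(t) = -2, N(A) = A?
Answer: -85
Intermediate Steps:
T = 1
(z(-5)*(17/N(-2)))*((K(-3) + T) + s(2, -3)) = (-34/(-2))*((-3 + 1) - 3) = (-34*(-1)/2)*(-2 - 3) = -2*(-17/2)*(-5) = 17*(-5) = -85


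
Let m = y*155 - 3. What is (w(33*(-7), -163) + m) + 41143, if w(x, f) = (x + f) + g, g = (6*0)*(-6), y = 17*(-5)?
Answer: 27571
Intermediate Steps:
y = -85
g = 0 (g = 0*(-6) = 0)
w(x, f) = f + x (w(x, f) = (x + f) + 0 = (f + x) + 0 = f + x)
m = -13178 (m = -85*155 - 3 = -13175 - 3 = -13178)
(w(33*(-7), -163) + m) + 41143 = ((-163 + 33*(-7)) - 13178) + 41143 = ((-163 - 231) - 13178) + 41143 = (-394 - 13178) + 41143 = -13572 + 41143 = 27571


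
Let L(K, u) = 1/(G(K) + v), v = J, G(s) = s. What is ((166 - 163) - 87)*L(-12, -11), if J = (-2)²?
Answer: 21/2 ≈ 10.500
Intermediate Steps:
J = 4
v = 4
L(K, u) = 1/(4 + K) (L(K, u) = 1/(K + 4) = 1/(4 + K))
((166 - 163) - 87)*L(-12, -11) = ((166 - 163) - 87)/(4 - 12) = (3 - 87)/(-8) = -84*(-⅛) = 21/2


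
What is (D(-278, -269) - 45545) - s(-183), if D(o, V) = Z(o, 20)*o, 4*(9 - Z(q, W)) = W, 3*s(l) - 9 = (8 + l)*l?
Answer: -57335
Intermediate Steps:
s(l) = 3 + l*(8 + l)/3 (s(l) = 3 + ((8 + l)*l)/3 = 3 + (l*(8 + l))/3 = 3 + l*(8 + l)/3)
Z(q, W) = 9 - W/4
D(o, V) = 4*o (D(o, V) = (9 - ¼*20)*o = (9 - 5)*o = 4*o)
(D(-278, -269) - 45545) - s(-183) = (4*(-278) - 45545) - (3 + (⅓)*(-183)² + (8/3)*(-183)) = (-1112 - 45545) - (3 + (⅓)*33489 - 488) = -46657 - (3 + 11163 - 488) = -46657 - 1*10678 = -46657 - 10678 = -57335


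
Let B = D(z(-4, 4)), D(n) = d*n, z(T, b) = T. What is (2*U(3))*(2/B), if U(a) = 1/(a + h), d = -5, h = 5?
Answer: 1/40 ≈ 0.025000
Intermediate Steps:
U(a) = 1/(5 + a) (U(a) = 1/(a + 5) = 1/(5 + a))
D(n) = -5*n
B = 20 (B = -5*(-4) = 20)
(2*U(3))*(2/B) = (2/(5 + 3))*(2/20) = (2/8)*(2*(1/20)) = (2*(⅛))*(⅒) = (¼)*(⅒) = 1/40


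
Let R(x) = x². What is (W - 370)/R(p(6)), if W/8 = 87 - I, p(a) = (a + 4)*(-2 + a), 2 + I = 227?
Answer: -737/800 ≈ -0.92125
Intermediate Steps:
I = 225 (I = -2 + 227 = 225)
p(a) = (-2 + a)*(4 + a) (p(a) = (4 + a)*(-2 + a) = (-2 + a)*(4 + a))
W = -1104 (W = 8*(87 - 1*225) = 8*(87 - 225) = 8*(-138) = -1104)
(W - 370)/R(p(6)) = (-1104 - 370)/((-8 + 6² + 2*6)²) = -1474/(-8 + 36 + 12)² = -1474/40² = -1474/1600 = (1/1600)*(-1474) = -737/800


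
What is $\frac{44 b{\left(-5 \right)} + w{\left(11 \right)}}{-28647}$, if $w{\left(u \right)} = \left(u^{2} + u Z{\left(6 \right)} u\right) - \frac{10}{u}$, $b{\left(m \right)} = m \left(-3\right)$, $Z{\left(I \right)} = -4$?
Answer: $- \frac{3257}{315117} \approx -0.010336$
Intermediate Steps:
$b{\left(m \right)} = - 3 m$
$w{\left(u \right)} = - \frac{10}{u} - 3 u^{2}$ ($w{\left(u \right)} = \left(u^{2} + u \left(-4\right) u\right) - \frac{10}{u} = \left(u^{2} + - 4 u u\right) - \frac{10}{u} = \left(u^{2} - 4 u^{2}\right) - \frac{10}{u} = - 3 u^{2} - \frac{10}{u} = - \frac{10}{u} - 3 u^{2}$)
$\frac{44 b{\left(-5 \right)} + w{\left(11 \right)}}{-28647} = \frac{44 \left(\left(-3\right) \left(-5\right)\right) + \frac{-10 - 3 \cdot 11^{3}}{11}}{-28647} = \left(44 \cdot 15 + \frac{-10 - 3993}{11}\right) \left(- \frac{1}{28647}\right) = \left(660 + \frac{-10 - 3993}{11}\right) \left(- \frac{1}{28647}\right) = \left(660 + \frac{1}{11} \left(-4003\right)\right) \left(- \frac{1}{28647}\right) = \left(660 - \frac{4003}{11}\right) \left(- \frac{1}{28647}\right) = \frac{3257}{11} \left(- \frac{1}{28647}\right) = - \frac{3257}{315117}$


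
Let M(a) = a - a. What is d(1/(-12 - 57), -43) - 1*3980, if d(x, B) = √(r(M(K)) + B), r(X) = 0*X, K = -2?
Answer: -3980 + I*√43 ≈ -3980.0 + 6.5574*I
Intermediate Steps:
M(a) = 0
r(X) = 0
d(x, B) = √B (d(x, B) = √(0 + B) = √B)
d(1/(-12 - 57), -43) - 1*3980 = √(-43) - 1*3980 = I*√43 - 3980 = -3980 + I*√43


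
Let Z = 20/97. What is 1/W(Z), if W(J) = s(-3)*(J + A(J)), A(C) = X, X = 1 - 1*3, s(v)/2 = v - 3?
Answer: 97/2088 ≈ 0.046456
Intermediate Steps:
s(v) = -6 + 2*v (s(v) = 2*(v - 3) = 2*(-3 + v) = -6 + 2*v)
Z = 20/97 (Z = 20*(1/97) = 20/97 ≈ 0.20619)
X = -2 (X = 1 - 3 = -2)
A(C) = -2
W(J) = 24 - 12*J (W(J) = (-6 + 2*(-3))*(J - 2) = (-6 - 6)*(-2 + J) = -12*(-2 + J) = 24 - 12*J)
1/W(Z) = 1/(24 - 12*20/97) = 1/(24 - 240/97) = 1/(2088/97) = 97/2088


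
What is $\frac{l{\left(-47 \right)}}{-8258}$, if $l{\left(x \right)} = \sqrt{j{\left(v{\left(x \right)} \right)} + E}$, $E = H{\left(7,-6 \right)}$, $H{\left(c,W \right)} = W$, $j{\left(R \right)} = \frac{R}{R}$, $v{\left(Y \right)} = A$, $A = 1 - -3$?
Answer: $- \frac{i \sqrt{5}}{8258} \approx - 0.00027078 i$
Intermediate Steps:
$A = 4$ ($A = 1 + 3 = 4$)
$v{\left(Y \right)} = 4$
$j{\left(R \right)} = 1$
$E = -6$
$l{\left(x \right)} = i \sqrt{5}$ ($l{\left(x \right)} = \sqrt{1 - 6} = \sqrt{-5} = i \sqrt{5}$)
$\frac{l{\left(-47 \right)}}{-8258} = \frac{i \sqrt{5}}{-8258} = i \sqrt{5} \left(- \frac{1}{8258}\right) = - \frac{i \sqrt{5}}{8258}$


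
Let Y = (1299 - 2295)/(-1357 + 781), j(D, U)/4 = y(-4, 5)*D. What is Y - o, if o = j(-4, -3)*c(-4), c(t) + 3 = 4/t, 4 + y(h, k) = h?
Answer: 24659/48 ≈ 513.73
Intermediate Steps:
y(h, k) = -4 + h
c(t) = -3 + 4/t
j(D, U) = -32*D (j(D, U) = 4*((-4 - 4)*D) = 4*(-8*D) = -32*D)
Y = 83/48 (Y = -996/(-576) = -996*(-1/576) = 83/48 ≈ 1.7292)
o = -512 (o = (-32*(-4))*(-3 + 4/(-4)) = 128*(-3 + 4*(-¼)) = 128*(-3 - 1) = 128*(-4) = -512)
Y - o = 83/48 - 1*(-512) = 83/48 + 512 = 24659/48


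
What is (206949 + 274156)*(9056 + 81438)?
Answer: 43537115870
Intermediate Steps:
(206949 + 274156)*(9056 + 81438) = 481105*90494 = 43537115870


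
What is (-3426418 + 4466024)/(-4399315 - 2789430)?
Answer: -1039606/7188745 ≈ -0.14462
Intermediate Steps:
(-3426418 + 4466024)/(-4399315 - 2789430) = 1039606/(-7188745) = 1039606*(-1/7188745) = -1039606/7188745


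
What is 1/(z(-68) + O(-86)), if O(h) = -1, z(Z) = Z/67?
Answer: -67/135 ≈ -0.49630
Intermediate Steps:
z(Z) = Z/67 (z(Z) = Z*(1/67) = Z/67)
1/(z(-68) + O(-86)) = 1/((1/67)*(-68) - 1) = 1/(-68/67 - 1) = 1/(-135/67) = -67/135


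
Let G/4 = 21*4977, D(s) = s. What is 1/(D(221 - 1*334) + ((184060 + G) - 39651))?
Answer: 1/562364 ≈ 1.7782e-6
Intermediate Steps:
G = 418068 (G = 4*(21*4977) = 4*104517 = 418068)
1/(D(221 - 1*334) + ((184060 + G) - 39651)) = 1/((221 - 1*334) + ((184060 + 418068) - 39651)) = 1/((221 - 334) + (602128 - 39651)) = 1/(-113 + 562477) = 1/562364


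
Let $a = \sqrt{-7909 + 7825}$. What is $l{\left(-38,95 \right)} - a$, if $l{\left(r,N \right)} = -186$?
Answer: $-186 - 2 i \sqrt{21} \approx -186.0 - 9.1651 i$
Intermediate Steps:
$a = 2 i \sqrt{21}$ ($a = \sqrt{-84} = 2 i \sqrt{21} \approx 9.1651 i$)
$l{\left(-38,95 \right)} - a = -186 - 2 i \sqrt{21}$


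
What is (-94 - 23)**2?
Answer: 13689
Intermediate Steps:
(-94 - 23)**2 = (-117)**2 = 13689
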